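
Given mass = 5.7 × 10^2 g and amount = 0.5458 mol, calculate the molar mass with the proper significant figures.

1.0 × 10^3 g/mol

molar mass = 5.7 × 10^2 g ÷ 0.5458 mol = 1044.33858556… g/mol.
5.7 × 10^2 has 2 significant figures; 0.5458 has 4.
Division/multiplication keeps the fewest: 2 significant figures.
Rounded: 1.0 × 10^3 g/mol.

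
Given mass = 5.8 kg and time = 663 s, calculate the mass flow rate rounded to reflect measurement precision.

mass flow rate = 5.8 kg ÷ 663 s = 0.00874811463047… kg/s.
5.8 has 2 significant figures; 663 has 3.
Division/multiplication keeps the fewest: 2 significant figures.
Rounded: 0.0087 kg/s.

0.0087 kg/s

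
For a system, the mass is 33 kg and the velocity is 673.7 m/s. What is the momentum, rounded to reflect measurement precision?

2.2 × 10^4 kg·m/s

momentum = 33 kg × 673.7 m/s = 22232.1 kg·m/s.
33 has 2 significant figures; 673.7 has 4.
Division/multiplication keeps the fewest: 2 significant figures.
Rounded: 2.2 × 10^4 kg·m/s.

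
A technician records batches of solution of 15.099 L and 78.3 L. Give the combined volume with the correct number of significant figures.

93.4 L

15.099 L + 78.3 L = 93.399 L.
Addition/subtraction keeps the fewest decimal places: 15.099 → 3 decimal places, 78.3 → 1 decimal place; limit is 1.
Rounded to 1 decimal place: 93.4 L.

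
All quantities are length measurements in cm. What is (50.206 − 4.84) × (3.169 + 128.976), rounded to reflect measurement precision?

50.206 − 4.84 = 45.366, limited to 2 d.p. → 4 s.f.; 3.169 + 128.976 = 132.145, limited to 3 d.p. → 6 s.f.
Carrying full precision, 45.366 × 132.145 = 5994.89007; keep min(4, 6) = 4 s.f.
Rounded to 4 significant figures: 5.995 × 10^3 cm².

5.995 × 10^3 cm²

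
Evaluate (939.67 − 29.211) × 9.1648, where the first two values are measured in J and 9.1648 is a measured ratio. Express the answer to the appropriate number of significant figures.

939.67 J − 29.211 J = 910.459 J; the difference is limited to 2 decimal places (5 s.f.).
Carrying full precision, 910.459 × 9.1648 = 8344.1746432 J; 9.1648 has 5 s.f., so the result keeps min(5, 5) = 5 s.f.
Rounded to 5 significant figures: 8.3442 × 10³ J.

8.3442 × 10³ J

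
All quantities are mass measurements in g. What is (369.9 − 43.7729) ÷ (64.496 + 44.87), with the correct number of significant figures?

2.982

369.9 − 43.7729 = 326.1271, limited to 1 d.p. → 4 s.f.; 64.496 + 44.87 = 109.366, limited to 2 d.p. → 5 s.f.
Carrying full precision, 326.1271 ÷ 109.366 = 2.98197885997…; keep min(4, 5) = 4 s.f.
Rounded to 4 significant figures: 2.982.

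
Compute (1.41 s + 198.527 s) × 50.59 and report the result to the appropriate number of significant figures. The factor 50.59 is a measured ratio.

1.011 × 10⁴ s

1.41 s + 198.527 s = 199.937 s; the sum is limited to 2 decimal places (5 s.f.).
Carrying full precision, 199.937 × 50.59 = 10114.81283 s; 50.59 has 4 s.f., so the result keeps min(5, 4) = 4 s.f.
Rounded to 4 significant figures: 1.011 × 10⁴ s.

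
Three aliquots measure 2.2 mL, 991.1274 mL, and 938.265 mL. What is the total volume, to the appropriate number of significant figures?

2.2 mL + 991.1274 mL + 938.265 mL = 1931.5924 mL.
Addition/subtraction keeps the fewest decimal places: 2.2 → 1 decimal place, 991.1274 → 4 decimal places, 938.265 → 3 decimal places; limit is 1.
Rounded to 1 decimal place: 1931.6 mL.

1931.6 mL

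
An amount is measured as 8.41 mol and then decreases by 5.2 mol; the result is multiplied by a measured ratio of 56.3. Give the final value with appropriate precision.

1.8 × 10^2 mol

8.41 mol − 5.2 mol = 3.21 mol; the difference is limited to 1 decimal place (2 s.f.).
Carrying full precision, 3.21 × 56.3 = 180.723 mol; 56.3 has 3 s.f., so the result keeps min(2, 3) = 2 s.f.
Rounded to 2 significant figures: 1.8 × 10^2 mol.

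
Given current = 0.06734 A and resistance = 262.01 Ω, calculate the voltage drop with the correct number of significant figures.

voltage drop = 0.06734 A × 262.01 Ω = 17.6437534 V.
0.06734 has 4 significant figures; 262.01 has 5.
Division/multiplication keeps the fewest: 4 significant figures.
Rounded: 17.64 V.

17.64 V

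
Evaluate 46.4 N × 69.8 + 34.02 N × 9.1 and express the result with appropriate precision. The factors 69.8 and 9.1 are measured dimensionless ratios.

46.4 × 69.8 = 3238.72 → 3.24 × 10^3 N (3 s.f., last digit at the 10^1 place).
34.02 × 9.1 = 309.582 → 3.1 × 10^2 N (2 s.f., last digit at the 10^1 place).
Sum: 3548.302 N; keep the coarser place, 10^1.
Result: 3.55 × 10^3 N.

3.55 × 10^3 N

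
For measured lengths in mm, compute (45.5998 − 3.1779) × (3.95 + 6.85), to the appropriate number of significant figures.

45.5998 − 3.1779 = 42.4219, limited to 4 d.p. → 6 s.f.; 3.95 + 6.85 = 10.80, limited to 2 d.p. → 4 s.f.
Carrying full precision, 42.4219 × 10.80 = 458.15652; keep min(6, 4) = 4 s.f.
Rounded to 4 significant figures: 4.582 × 10² mm².

4.582 × 10² mm²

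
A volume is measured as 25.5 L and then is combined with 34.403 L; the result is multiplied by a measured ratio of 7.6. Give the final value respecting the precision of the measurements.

4.6 × 10^2 L

25.5 L + 34.403 L = 59.903 L; the sum is limited to 1 decimal place (3 s.f.).
Carrying full precision, 59.903 × 7.6 = 455.2628 L; 7.6 has 2 s.f., so the result keeps min(3, 2) = 2 s.f.
Rounded to 2 significant figures: 4.6 × 10^2 L.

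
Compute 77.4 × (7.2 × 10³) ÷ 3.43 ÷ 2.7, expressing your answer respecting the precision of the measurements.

6.0 × 10⁴

77.4 × (7.2 × 10³) ÷ 3.43 ÷ 2.7 = 60174.9271137…
Multiplication/division keeps the fewest significant figures: 77.4 → 3 s.f., 7.2 × 10³ → 2 s.f., 3.43 → 3 s.f., 2.7 → 2 s.f.; limit is 2.
Rounded to 2 significant figures: 6.0 × 10⁴.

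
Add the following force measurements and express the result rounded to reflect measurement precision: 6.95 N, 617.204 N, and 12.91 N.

637.06 N

6.95 N + 617.204 N + 12.91 N = 637.064 N.
Addition/subtraction keeps the fewest decimal places: 6.95 → 2 decimal places, 617.204 → 3 decimal places, 12.91 → 2 decimal places; limit is 2.
Rounded to 2 decimal places: 637.06 N.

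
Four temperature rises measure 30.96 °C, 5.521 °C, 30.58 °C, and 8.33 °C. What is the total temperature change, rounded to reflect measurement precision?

30.96 °C + 5.521 °C + 30.58 °C + 8.33 °C = 75.391 °C.
Addition/subtraction keeps the fewest decimal places: 30.96 → 2 decimal places, 5.521 → 3 decimal places, 30.58 → 2 decimal places, 8.33 → 2 decimal places; limit is 2.
Rounded to 2 decimal places: 75.39 °C.

75.39 °C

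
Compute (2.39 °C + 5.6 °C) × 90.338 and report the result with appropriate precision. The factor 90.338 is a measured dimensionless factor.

2.39 °C + 5.6 °C = 7.99 °C; the sum is limited to 1 decimal place (2 s.f.).
Carrying full precision, 7.99 × 90.338 = 721.80062 °C; 90.338 has 5 s.f., so the result keeps min(2, 5) = 2 s.f.
Rounded to 2 significant figures: 7.2 × 10² °C.

7.2 × 10² °C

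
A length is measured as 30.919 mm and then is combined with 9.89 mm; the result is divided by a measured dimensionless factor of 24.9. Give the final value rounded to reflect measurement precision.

1.64 mm

30.919 mm + 9.89 mm = 40.809 mm; the sum is limited to 2 decimal places (4 s.f.).
Carrying full precision, 40.809 ÷ 24.9 = 1.63891566265… mm; 24.9 has 3 s.f., so the result keeps min(4, 3) = 3 s.f.
Rounded to 3 significant figures: 1.64 mm.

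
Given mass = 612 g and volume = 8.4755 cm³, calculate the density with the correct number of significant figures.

72.2 g/cm³

density = 612 g ÷ 8.4755 cm³ = 72.2081293139… g/cm³.
612 has 3 significant figures; 8.4755 has 5.
Division/multiplication keeps the fewest: 3 significant figures.
Rounded: 72.2 g/cm³.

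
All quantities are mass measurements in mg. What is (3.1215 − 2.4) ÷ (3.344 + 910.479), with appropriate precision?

3.1215 − 2.4 = 0.7215, limited to 1 d.p. → 1 s.f.; 3.344 + 910.479 = 913.823, limited to 3 d.p. → 6 s.f.
Carrying full precision, 0.7215 ÷ 913.823 = 0.000789540206364…; keep min(1, 6) = 1 s.f.
Rounded to 1 significant figure: 8 × 10⁻⁴.

8 × 10⁻⁴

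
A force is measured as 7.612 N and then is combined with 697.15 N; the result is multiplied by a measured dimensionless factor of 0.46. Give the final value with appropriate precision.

3.2 × 10^2 N

7.612 N + 697.15 N = 704.762 N; the sum is limited to 2 decimal places (5 s.f.).
Carrying full precision, 704.762 × 0.46 = 324.19052 N; 0.46 has 2 s.f., so the result keeps min(5, 2) = 2 s.f.
Rounded to 2 significant figures: 3.2 × 10^2 N.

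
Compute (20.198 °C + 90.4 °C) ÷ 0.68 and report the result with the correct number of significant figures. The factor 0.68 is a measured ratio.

20.198 °C + 90.4 °C = 110.598 °C; the sum is limited to 1 decimal place (4 s.f.).
Carrying full precision, 110.598 ÷ 0.68 = 162.644117647… °C; 0.68 has 2 s.f., so the result keeps min(4, 2) = 2 s.f.
Rounded to 2 significant figures: 1.6 × 10² °C.

1.6 × 10² °C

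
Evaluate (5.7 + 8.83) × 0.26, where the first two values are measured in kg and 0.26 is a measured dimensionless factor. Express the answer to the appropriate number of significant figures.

3.8 kg

5.7 kg + 8.83 kg = 14.53 kg; the sum is limited to 1 decimal place (3 s.f.).
Carrying full precision, 14.53 × 0.26 = 3.7778 kg; 0.26 has 2 s.f., so the result keeps min(3, 2) = 2 s.f.
Rounded to 2 significant figures: 3.8 kg.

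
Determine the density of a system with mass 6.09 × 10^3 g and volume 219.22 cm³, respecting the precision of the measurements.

27.8 g/cm³

density = 6.09 × 10^3 g ÷ 219.22 cm³ = 27.7803120153… g/cm³.
6.09 × 10^3 has 3 significant figures; 219.22 has 5.
Division/multiplication keeps the fewest: 3 significant figures.
Rounded: 27.8 g/cm³.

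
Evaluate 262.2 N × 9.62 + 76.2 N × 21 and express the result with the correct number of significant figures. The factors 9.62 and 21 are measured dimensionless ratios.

262.2 × 9.62 = 2522.364 → 2.52 × 10³ N (3 s.f., last digit at the 10^1 place).
76.2 × 21 = 1600.2 → 1.6 × 10³ N (2 s.f., last digit at the 10^2 place).
Sum: 4122.564 N; keep the coarser place, 10^2.
Result: 4.1 × 10³ N.

4.1 × 10³ N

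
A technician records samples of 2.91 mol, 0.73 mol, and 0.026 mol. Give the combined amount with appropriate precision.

2.91 mol + 0.73 mol + 0.026 mol = 3.666 mol.
Addition/subtraction keeps the fewest decimal places: 2.91 → 2 decimal places, 0.73 → 2 decimal places, 0.026 → 3 decimal places; limit is 2.
Rounded to 2 decimal places: 3.67 mol.

3.67 mol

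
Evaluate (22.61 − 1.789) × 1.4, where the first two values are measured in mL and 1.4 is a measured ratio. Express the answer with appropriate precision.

29 mL

22.61 mL − 1.789 mL = 20.821 mL; the difference is limited to 2 decimal places (4 s.f.).
Carrying full precision, 20.821 × 1.4 = 29.1494 mL; 1.4 has 2 s.f., so the result keeps min(4, 2) = 2 s.f.
Rounded to 2 significant figures: 29 mL.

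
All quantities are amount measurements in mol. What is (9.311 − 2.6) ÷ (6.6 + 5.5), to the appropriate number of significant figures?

0.55

9.311 − 2.6 = 6.711, limited to 1 d.p. → 2 s.f.; 6.6 + 5.5 = 12.1, limited to 1 d.p. → 3 s.f.
Carrying full precision, 6.711 ÷ 12.1 = 0.554628099174…; keep min(2, 3) = 2 s.f.
Rounded to 2 significant figures: 0.55.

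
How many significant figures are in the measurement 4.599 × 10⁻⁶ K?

4

4.599 × 10⁻⁶: in scientific notation every digit of the coefficient is significant.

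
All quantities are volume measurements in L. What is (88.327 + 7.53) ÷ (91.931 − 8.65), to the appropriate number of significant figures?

88.327 + 7.53 = 95.857, limited to 2 d.p. → 4 s.f.; 91.931 − 8.65 = 83.281, limited to 2 d.p. → 4 s.f.
Carrying full precision, 95.857 ÷ 83.281 = 1.15100683229…; keep min(4, 4) = 4 s.f.
Rounded to 4 significant figures: 1.151.

1.151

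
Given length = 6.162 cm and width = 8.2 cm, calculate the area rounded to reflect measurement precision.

area = 6.162 cm × 8.2 cm = 50.5284 cm².
6.162 has 4 significant figures; 8.2 has 2.
Division/multiplication keeps the fewest: 2 significant figures.
Rounded: 51 cm².

51 cm²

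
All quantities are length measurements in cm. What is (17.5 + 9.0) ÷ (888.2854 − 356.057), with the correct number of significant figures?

4.98 × 10^-2

17.5 + 9.0 = 26.5, limited to 1 d.p. → 3 s.f.; 888.2854 − 356.057 = 532.2284, limited to 3 d.p. → 6 s.f.
Carrying full precision, 26.5 ÷ 532.2284 = 0.049790653787…; keep min(3, 6) = 3 s.f.
Rounded to 3 significant figures: 4.98 × 10^-2.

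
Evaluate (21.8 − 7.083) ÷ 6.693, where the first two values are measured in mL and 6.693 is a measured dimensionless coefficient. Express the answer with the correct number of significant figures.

21.8 mL − 7.083 mL = 14.717 mL; the difference is limited to 1 decimal place (3 s.f.).
Carrying full precision, 14.717 ÷ 6.693 = 2.19886448528… mL; 6.693 has 4 s.f., so the result keeps min(3, 4) = 3 s.f.
Rounded to 3 significant figures: 2.20 mL.

2.20 mL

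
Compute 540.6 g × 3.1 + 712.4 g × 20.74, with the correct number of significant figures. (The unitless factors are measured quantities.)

1.65 × 10^4 g

540.6 × 3.1 = 1675.86 → 1.7 × 10^3 g (2 s.f., last digit at the 10^2 place).
712.4 × 20.74 = 14775.176 → 1.478 × 10^4 g (4 s.f., last digit at the 10^1 place).
Sum: 16451.036 g; keep the coarser place, 10^2.
Result: 1.65 × 10^4 g.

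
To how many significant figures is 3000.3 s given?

3000.3: zeros between nonzero digits are significant.

5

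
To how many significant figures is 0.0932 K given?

0.0932: leading zeros are not significant.

3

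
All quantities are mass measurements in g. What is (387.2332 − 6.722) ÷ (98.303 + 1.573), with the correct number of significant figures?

3.8098

387.2332 − 6.722 = 380.5112, limited to 3 d.p. → 6 s.f.; 98.303 + 1.573 = 99.876, limited to 3 d.p. → 5 s.f.
Carrying full precision, 380.5112 ÷ 99.876 = 3.80983619688…; keep min(6, 5) = 5 s.f.
Rounded to 5 significant figures: 3.8098.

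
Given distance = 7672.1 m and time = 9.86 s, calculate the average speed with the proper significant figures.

average speed = 7672.1 m ÷ 9.86 s = 778.103448276… m/s.
7672.1 has 5 significant figures; 9.86 has 3.
Division/multiplication keeps the fewest: 3 significant figures.
Rounded: 778 m/s.

778 m/s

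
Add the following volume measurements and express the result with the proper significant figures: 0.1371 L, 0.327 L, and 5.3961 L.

5.860 L

0.1371 L + 0.327 L + 5.3961 L = 5.8602 L.
Addition/subtraction keeps the fewest decimal places: 0.1371 → 4 decimal places, 0.327 → 3 decimal places, 5.3961 → 4 decimal places; limit is 3.
Rounded to 3 decimal places: 5.860 L.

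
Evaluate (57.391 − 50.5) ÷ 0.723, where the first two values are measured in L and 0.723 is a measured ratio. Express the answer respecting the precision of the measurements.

9.5 L

57.391 L − 50.5 L = 6.891 L; the difference is limited to 1 decimal place (2 s.f.).
Carrying full precision, 6.891 ÷ 0.723 = 9.53112033195… L; 0.723 has 3 s.f., so the result keeps min(2, 3) = 2 s.f.
Rounded to 2 significant figures: 9.5 L.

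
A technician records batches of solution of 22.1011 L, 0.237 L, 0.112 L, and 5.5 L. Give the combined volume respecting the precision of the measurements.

22.1011 L + 0.237 L + 0.112 L + 5.5 L = 27.9501 L.
Addition/subtraction keeps the fewest decimal places: 22.1011 → 4 decimal places, 0.237 → 3 decimal places, 0.112 → 3 decimal places, 5.5 → 1 decimal place; limit is 1.
Rounded to 1 decimal place: 28.0 L.

28.0 L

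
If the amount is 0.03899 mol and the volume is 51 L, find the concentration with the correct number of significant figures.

7.6 × 10^-4 mol/L

concentration = 0.03899 mol ÷ 51 L = 0.000764509803922… mol/L.
0.03899 has 4 significant figures; 51 has 2.
Division/multiplication keeps the fewest: 2 significant figures.
Rounded: 7.6 × 10^-4 mol/L.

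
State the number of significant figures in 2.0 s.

2

2.0: trailing zeros after a decimal point are significant.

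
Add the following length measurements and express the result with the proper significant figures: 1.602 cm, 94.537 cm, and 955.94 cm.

1052.08 cm

1.602 cm + 94.537 cm + 955.94 cm = 1052.079 cm.
Addition/subtraction keeps the fewest decimal places: 1.602 → 3 decimal places, 94.537 → 3 decimal places, 955.94 → 2 decimal places; limit is 2.
Rounded to 2 decimal places: 1052.08 cm.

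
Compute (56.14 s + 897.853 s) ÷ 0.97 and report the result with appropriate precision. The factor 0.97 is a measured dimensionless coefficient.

56.14 s + 897.853 s = 953.993 s; the sum is limited to 2 decimal places (5 s.f.).
Carrying full precision, 953.993 ÷ 0.97 = 983.497938144… s; 0.97 has 2 s.f., so the result keeps min(5, 2) = 2 s.f.
Rounded to 2 significant figures: 9.8 × 10^2 s.

9.8 × 10^2 s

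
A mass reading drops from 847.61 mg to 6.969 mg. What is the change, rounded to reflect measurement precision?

847.61 mg − 6.969 mg = 840.641 mg.
Addition/subtraction keeps the fewest decimal places: 847.61 → 2 decimal places, 6.969 → 3 decimal places; limit is 2.
Rounded to 2 decimal places: 840.64 mg.

840.64 mg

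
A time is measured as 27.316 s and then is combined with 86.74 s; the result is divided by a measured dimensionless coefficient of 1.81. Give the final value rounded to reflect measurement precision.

63.0 s

27.316 s + 86.74 s = 114.056 s; the sum is limited to 2 decimal places (5 s.f.).
Carrying full precision, 114.056 ÷ 1.81 = 63.0143646409… s; 1.81 has 3 s.f., so the result keeps min(5, 3) = 3 s.f.
Rounded to 3 significant figures: 63.0 s.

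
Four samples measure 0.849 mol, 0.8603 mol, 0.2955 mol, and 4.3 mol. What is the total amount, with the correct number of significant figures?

0.849 mol + 0.8603 mol + 0.2955 mol + 4.3 mol = 6.3048 mol.
Addition/subtraction keeps the fewest decimal places: 0.849 → 3 decimal places, 0.8603 → 4 decimal places, 0.2955 → 4 decimal places, 4.3 → 1 decimal place; limit is 1.
Rounded to 1 decimal place: 6.3 mol.

6.3 mol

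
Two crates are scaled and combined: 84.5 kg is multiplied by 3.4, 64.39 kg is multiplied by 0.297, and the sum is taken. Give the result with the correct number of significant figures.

3.1 × 10^2 kg

84.5 × 3.4 = 287.3 → 2.9 × 10^2 kg (2 s.f., last digit at the 10^1 place).
64.39 × 0.297 = 19.12383 → 19.1 kg (3 s.f., last digit at the 10^-1 place).
Sum: 306.42383 kg; keep the coarser place, 10^1.
Result: 3.1 × 10^2 kg.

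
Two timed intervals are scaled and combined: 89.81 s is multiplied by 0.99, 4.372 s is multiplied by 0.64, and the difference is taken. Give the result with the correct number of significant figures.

89.81 × 0.99 = 88.9119 → 89 s (2 s.f., last digit at the 10^0 place).
4.372 × 0.64 = 2.79808 → 2.8 s (2 s.f., last digit at the 10^-1 place).
Difference: 86.11382 s; keep the coarser place, 10^0.
Result: 86 s.

86 s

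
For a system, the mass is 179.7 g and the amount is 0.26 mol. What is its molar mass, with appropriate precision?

6.9 × 10^2 g/mol

molar mass = 179.7 g ÷ 0.26 mol = 691.153846154… g/mol.
179.7 has 4 significant figures; 0.26 has 2.
Division/multiplication keeps the fewest: 2 significant figures.
Rounded: 6.9 × 10^2 g/mol.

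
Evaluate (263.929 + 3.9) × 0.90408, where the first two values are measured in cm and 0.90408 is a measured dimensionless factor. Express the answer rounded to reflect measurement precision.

242.1 cm

263.929 cm + 3.9 cm = 267.829 cm; the sum is limited to 1 decimal place (4 s.f.).
Carrying full precision, 267.829 × 0.90408 = 242.13884232 cm; 0.90408 has 5 s.f., so the result keeps min(4, 5) = 4 s.f.
Rounded to 4 significant figures: 242.1 cm.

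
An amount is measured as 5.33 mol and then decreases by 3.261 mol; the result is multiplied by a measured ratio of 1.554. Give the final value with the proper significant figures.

3.22 mol

5.33 mol − 3.261 mol = 2.069 mol; the difference is limited to 2 decimal places (3 s.f.).
Carrying full precision, 2.069 × 1.554 = 3.215226 mol; 1.554 has 4 s.f., so the result keeps min(3, 4) = 3 s.f.
Rounded to 3 significant figures: 3.22 mol.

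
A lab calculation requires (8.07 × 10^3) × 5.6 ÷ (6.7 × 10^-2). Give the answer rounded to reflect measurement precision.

6.7 × 10^5

(8.07 × 10^3) × 5.6 ÷ (6.7 × 10^-2) = 674507.462687…
Multiplication/division keeps the fewest significant figures: 8.07 × 10^3 → 3 s.f., 5.6 → 2 s.f., 6.7 × 10^-2 → 2 s.f.; limit is 2.
Rounded to 2 significant figures: 6.7 × 10^5.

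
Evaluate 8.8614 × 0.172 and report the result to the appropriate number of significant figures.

1.52

8.8614 × 0.172 = 1.5241608
Multiplication/division keeps the fewest significant figures: 8.8614 → 5 s.f., 0.172 → 3 s.f.; limit is 3.
Rounded to 3 significant figures: 1.52.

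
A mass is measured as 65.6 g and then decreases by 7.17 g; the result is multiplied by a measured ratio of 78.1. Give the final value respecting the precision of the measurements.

4.56 × 10^3 g

65.6 g − 7.17 g = 58.43 g; the difference is limited to 1 decimal place (3 s.f.).
Carrying full precision, 58.43 × 78.1 = 4563.383 g; 78.1 has 3 s.f., so the result keeps min(3, 3) = 3 s.f.
Rounded to 3 significant figures: 4.56 × 10^3 g.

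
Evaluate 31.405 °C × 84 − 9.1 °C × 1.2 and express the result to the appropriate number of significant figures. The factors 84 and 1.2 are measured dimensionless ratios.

31.405 × 84 = 2638.02 → 2.6 × 10^3 °C (2 s.f., last digit at the 10^2 place).
9.1 × 1.2 = 10.92 → 11 °C (2 s.f., last digit at the 10^0 place).
Difference: 2627.1 °C; keep the coarser place, 10^2.
Result: 2.6 × 10^3 °C.

2.6 × 10^3 °C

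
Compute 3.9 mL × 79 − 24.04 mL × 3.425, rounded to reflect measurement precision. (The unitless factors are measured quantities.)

2.3 × 10² mL

3.9 × 79 = 308.1 → 3.1 × 10² mL (2 s.f., last digit at the 10^1 place).
24.04 × 3.425 = 82.337 → 82.34 mL (4 s.f., last digit at the 10^-2 place).
Difference: 225.763 mL; keep the coarser place, 10^1.
Result: 2.3 × 10² mL.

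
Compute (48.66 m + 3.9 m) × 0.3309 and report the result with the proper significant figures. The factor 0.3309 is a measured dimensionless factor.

48.66 m + 3.9 m = 52.56 m; the sum is limited to 1 decimal place (3 s.f.).
Carrying full precision, 52.56 × 0.3309 = 17.392104 m; 0.3309 has 4 s.f., so the result keeps min(3, 4) = 3 s.f.
Rounded to 3 significant figures: 17.4 m.

17.4 m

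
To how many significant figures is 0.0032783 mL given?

0.0032783: leading zeros are not significant.

5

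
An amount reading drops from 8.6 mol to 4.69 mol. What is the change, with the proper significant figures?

8.6 mol − 4.69 mol = 3.91 mol.
Addition/subtraction keeps the fewest decimal places: 8.6 → 1 decimal place, 4.69 → 2 decimal places; limit is 1.
Rounded to 1 decimal place: 3.9 mol.

3.9 mol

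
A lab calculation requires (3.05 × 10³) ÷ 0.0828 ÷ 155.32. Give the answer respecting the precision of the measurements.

237

(3.05 × 10³) ÷ 0.0828 ÷ 155.32 = 237.160370798…
Multiplication/division keeps the fewest significant figures: 3.05 × 10³ → 3 s.f., 0.0828 → 3 s.f., 155.32 → 5 s.f.; limit is 3.
Rounded to 3 significant figures: 237.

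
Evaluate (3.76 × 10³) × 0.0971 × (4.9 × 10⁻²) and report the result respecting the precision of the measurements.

(3.76 × 10³) × 0.0971 × (4.9 × 10⁻²) = 17.889704
Multiplication/division keeps the fewest significant figures: 3.76 × 10³ → 3 s.f., 0.0971 → 3 s.f., 4.9 × 10⁻² → 2 s.f.; limit is 2.
Rounded to 2 significant figures: 18.

18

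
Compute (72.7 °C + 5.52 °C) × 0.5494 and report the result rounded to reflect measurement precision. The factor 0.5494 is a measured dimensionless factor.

43.0 °C

72.7 °C + 5.52 °C = 78.22 °C; the sum is limited to 1 decimal place (3 s.f.).
Carrying full precision, 78.22 × 0.5494 = 42.974068 °C; 0.5494 has 4 s.f., so the result keeps min(3, 4) = 3 s.f.
Rounded to 3 significant figures: 43.0 °C.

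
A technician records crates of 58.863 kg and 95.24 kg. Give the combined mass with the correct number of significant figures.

154.10 kg

58.863 kg + 95.24 kg = 154.103 kg.
Addition/subtraction keeps the fewest decimal places: 58.863 → 3 decimal places, 95.24 → 2 decimal places; limit is 2.
Rounded to 2 decimal places: 154.10 kg.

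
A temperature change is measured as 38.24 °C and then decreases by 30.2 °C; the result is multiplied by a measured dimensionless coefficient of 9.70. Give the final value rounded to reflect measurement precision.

38.24 °C − 30.2 °C = 8.04 °C; the difference is limited to 1 decimal place (2 s.f.).
Carrying full precision, 8.04 × 9.70 = 77.988 °C; 9.70 has 3 s.f., so the result keeps min(2, 3) = 2 s.f.
Rounded to 2 significant figures: 78 °C.

78 °C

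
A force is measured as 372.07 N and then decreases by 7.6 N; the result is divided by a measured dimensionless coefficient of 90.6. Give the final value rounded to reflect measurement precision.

4.02 N

372.07 N − 7.6 N = 364.47 N; the difference is limited to 1 decimal place (4 s.f.).
Carrying full precision, 364.47 ÷ 90.6 = 4.02284768212… N; 90.6 has 3 s.f., so the result keeps min(4, 3) = 3 s.f.
Rounded to 3 significant figures: 4.02 N.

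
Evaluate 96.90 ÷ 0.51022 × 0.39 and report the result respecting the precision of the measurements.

74

96.90 ÷ 0.51022 × 0.39 = 74.0680490769…
Multiplication/division keeps the fewest significant figures: 96.90 → 4 s.f., 0.51022 → 5 s.f., 0.39 → 2 s.f.; limit is 2.
Rounded to 2 significant figures: 74.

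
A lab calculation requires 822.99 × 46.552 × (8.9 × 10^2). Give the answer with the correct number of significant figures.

822.99 × 46.552 × (8.9 × 10^2) = 34097529.1272
Multiplication/division keeps the fewest significant figures: 822.99 → 5 s.f., 46.552 → 5 s.f., 8.9 × 10^2 → 2 s.f.; limit is 2.
Rounded to 2 significant figures: 3.4 × 10^7.

3.4 × 10^7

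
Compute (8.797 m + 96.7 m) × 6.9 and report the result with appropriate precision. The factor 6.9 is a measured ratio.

7.3 × 10^2 m

8.797 m + 96.7 m = 105.497 m; the sum is limited to 1 decimal place (4 s.f.).
Carrying full precision, 105.497 × 6.9 = 727.9293 m; 6.9 has 2 s.f., so the result keeps min(4, 2) = 2 s.f.
Rounded to 2 significant figures: 7.3 × 10^2 m.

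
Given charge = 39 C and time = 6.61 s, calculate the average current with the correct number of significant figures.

5.9 A

average current = 39 C ÷ 6.61 s = 5.90015128593… A.
39 has 2 significant figures; 6.61 has 3.
Division/multiplication keeps the fewest: 2 significant figures.
Rounded: 5.9 A.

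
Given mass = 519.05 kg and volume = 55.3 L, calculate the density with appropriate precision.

density = 519.05 kg ÷ 55.3 L = 9.38607594937… kg/L.
519.05 has 5 significant figures; 55.3 has 3.
Division/multiplication keeps the fewest: 3 significant figures.
Rounded: 9.39 kg/L.

9.39 kg/L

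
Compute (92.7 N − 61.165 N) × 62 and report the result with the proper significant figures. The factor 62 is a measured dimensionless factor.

2.0 × 10^3 N

92.7 N − 61.165 N = 31.535 N; the difference is limited to 1 decimal place (3 s.f.).
Carrying full precision, 31.535 × 62 = 1955.17 N; 62 has 2 s.f., so the result keeps min(3, 2) = 2 s.f.
Rounded to 2 significant figures: 2.0 × 10^3 N.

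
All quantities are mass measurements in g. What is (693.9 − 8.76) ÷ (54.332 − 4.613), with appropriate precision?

13.78

693.9 − 8.76 = 685.14, limited to 1 d.p. → 4 s.f.; 54.332 − 4.613 = 49.719, limited to 3 d.p. → 5 s.f.
Carrying full precision, 685.14 ÷ 49.719 = 13.7802449768…; keep min(4, 5) = 4 s.f.
Rounded to 4 significant figures: 13.78.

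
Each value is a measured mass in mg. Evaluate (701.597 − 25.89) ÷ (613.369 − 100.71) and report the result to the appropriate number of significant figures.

701.597 − 25.89 = 675.707, limited to 2 d.p. → 5 s.f.; 613.369 − 100.71 = 512.659, limited to 2 d.p. → 5 s.f.
Carrying full precision, 675.707 ÷ 512.659 = 1.31804376788…; keep min(5, 5) = 5 s.f.
Rounded to 5 significant figures: 1.3180.

1.3180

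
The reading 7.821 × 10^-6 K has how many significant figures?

7.821 × 10^-6: in scientific notation every digit of the coefficient is significant.

4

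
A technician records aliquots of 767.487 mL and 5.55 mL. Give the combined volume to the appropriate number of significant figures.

767.487 mL + 5.55 mL = 773.037 mL.
Addition/subtraction keeps the fewest decimal places: 767.487 → 3 decimal places, 5.55 → 2 decimal places; limit is 2.
Rounded to 2 decimal places: 773.04 mL.

773.04 mL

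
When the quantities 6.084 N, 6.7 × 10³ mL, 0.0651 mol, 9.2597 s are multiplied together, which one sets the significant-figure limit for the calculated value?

6.084 N → 4 s.f.; 6.7 × 10³ mL → 2 s.f.; 0.0651 mol → 3 s.f.; 9.2597 s → 5 s.f.
The fewest is 2 significant figures, from 6.7 × 10³ mL.

6.7 × 10³ mL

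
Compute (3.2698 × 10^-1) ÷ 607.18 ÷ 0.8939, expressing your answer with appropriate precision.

6.024 × 10^-4

(3.2698 × 10^-1) ÷ 607.18 ÷ 0.8939 = 0.000602441379596…
Multiplication/division keeps the fewest significant figures: 3.2698 × 10^-1 → 5 s.f., 607.18 → 5 s.f., 0.8939 → 4 s.f.; limit is 4.
Rounded to 4 significant figures: 6.024 × 10^-4.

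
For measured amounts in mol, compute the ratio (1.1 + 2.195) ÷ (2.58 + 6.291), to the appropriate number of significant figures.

0.37

1.1 + 2.195 = 3.295, limited to 1 d.p. → 2 s.f.; 2.58 + 6.291 = 8.871, limited to 2 d.p. → 3 s.f.
Carrying full precision, 3.295 ÷ 8.871 = 0.371435012964…; keep min(2, 3) = 2 s.f.
Rounded to 2 significant figures: 0.37.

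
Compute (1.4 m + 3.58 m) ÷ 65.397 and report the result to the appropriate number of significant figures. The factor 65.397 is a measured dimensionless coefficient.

0.076 m

1.4 m + 3.58 m = 4.98 m; the sum is limited to 1 decimal place (2 s.f.).
Carrying full precision, 4.98 ÷ 65.397 = 0.076150282123… m; 65.397 has 5 s.f., so the result keeps min(2, 5) = 2 s.f.
Rounded to 2 significant figures: 0.076 m.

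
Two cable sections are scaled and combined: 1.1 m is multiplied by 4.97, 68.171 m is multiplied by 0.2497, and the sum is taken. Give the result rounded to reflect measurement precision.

22.5 m

1.1 × 4.97 = 5.467 → 5.5 m (2 s.f., last digit at the 10^-1 place).
68.171 × 0.2497 = 17.0222987 → 17.02 m (4 s.f., last digit at the 10^-2 place).
Sum: 22.4892987 m; keep the coarser place, 10^-1.
Result: 22.5 m.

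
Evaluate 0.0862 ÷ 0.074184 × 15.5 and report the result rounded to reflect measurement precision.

0.0862 ÷ 0.074184 × 15.5 = 18.0106222366…
Multiplication/division keeps the fewest significant figures: 0.0862 → 3 s.f., 0.074184 → 5 s.f., 15.5 → 3 s.f.; limit is 3.
Rounded to 3 significant figures: 18.0.

18.0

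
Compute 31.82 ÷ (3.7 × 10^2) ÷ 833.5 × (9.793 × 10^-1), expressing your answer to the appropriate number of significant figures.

1.0 × 10^-4

31.82 ÷ (3.7 × 10^2) ÷ 833.5 × (9.793 × 10^-1) = 0.00010104355129…
Multiplication/division keeps the fewest significant figures: 31.82 → 4 s.f., 3.7 × 10^2 → 2 s.f., 833.5 → 4 s.f., 9.793 × 10^-1 → 4 s.f.; limit is 2.
Rounded to 2 significant figures: 1.0 × 10^-4.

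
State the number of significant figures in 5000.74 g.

5000.74: zeros between nonzero digits are significant.

6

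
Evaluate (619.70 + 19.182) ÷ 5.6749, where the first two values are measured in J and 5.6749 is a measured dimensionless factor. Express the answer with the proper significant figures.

619.70 J + 19.182 J = 638.882 J; the sum is limited to 2 decimal places (5 s.f.).
Carrying full precision, 638.882 ÷ 5.6749 = 112.580309785… J; 5.6749 has 5 s.f., so the result keeps min(5, 5) = 5 s.f.
Rounded to 5 significant figures: 112.58 J.

112.58 J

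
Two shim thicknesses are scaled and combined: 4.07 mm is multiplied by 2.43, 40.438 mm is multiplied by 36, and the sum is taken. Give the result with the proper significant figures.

4.07 × 2.43 = 9.8901 → 9.89 mm (3 s.f., last digit at the 10^-2 place).
40.438 × 36 = 1455.768 → 1.5 × 10^3 mm (2 s.f., last digit at the 10^2 place).
Sum: 1465.6581 mm; keep the coarser place, 10^2.
Result: 1.5 × 10^3 mm.

1.5 × 10^3 mm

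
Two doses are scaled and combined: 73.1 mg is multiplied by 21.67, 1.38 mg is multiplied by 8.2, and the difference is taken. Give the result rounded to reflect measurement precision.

73.1 × 21.67 = 1584.077 → 1.58 × 10³ mg (3 s.f., last digit at the 10^1 place).
1.38 × 8.2 = 11.316 → 11 mg (2 s.f., last digit at the 10^0 place).
Difference: 1572.761 mg; keep the coarser place, 10^1.
Result: 1.57 × 10³ mg.

1.57 × 10³ mg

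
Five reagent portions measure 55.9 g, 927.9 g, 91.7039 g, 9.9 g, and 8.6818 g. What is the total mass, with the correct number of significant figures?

1094.1 g

55.9 g + 927.9 g + 91.7039 g + 9.9 g + 8.6818 g = 1094.0857 g.
Addition/subtraction keeps the fewest decimal places: 55.9 → 1 decimal place, 927.9 → 1 decimal place, 91.7039 → 4 decimal places, 9.9 → 1 decimal place, 8.6818 → 4 decimal places; limit is 1.
Rounded to 1 decimal place: 1094.1 g.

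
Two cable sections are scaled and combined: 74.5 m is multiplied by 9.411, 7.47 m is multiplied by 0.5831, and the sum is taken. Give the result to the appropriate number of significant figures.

74.5 × 9.411 = 701.1195 → 7.01 × 10^2 m (3 s.f., last digit at the 10^0 place).
7.47 × 0.5831 = 4.355757 → 4.36 m (3 s.f., last digit at the 10^-2 place).
Sum: 705.475257 m; keep the coarser place, 10^0.
Result: 705 m.

705 m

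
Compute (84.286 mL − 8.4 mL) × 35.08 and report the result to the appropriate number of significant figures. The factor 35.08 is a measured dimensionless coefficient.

2.66 × 10^3 mL

84.286 mL − 8.4 mL = 75.886 mL; the difference is limited to 1 decimal place (3 s.f.).
Carrying full precision, 75.886 × 35.08 = 2662.08088 mL; 35.08 has 4 s.f., so the result keeps min(3, 4) = 3 s.f.
Rounded to 3 significant figures: 2.66 × 10^3 mL.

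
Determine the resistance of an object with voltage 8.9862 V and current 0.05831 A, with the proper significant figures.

154.1 Ω

resistance = 8.9862 V ÷ 0.05831 A = 154.110787172… Ω.
8.9862 has 5 significant figures; 0.05831 has 4.
Division/multiplication keeps the fewest: 4 significant figures.
Rounded: 154.1 Ω.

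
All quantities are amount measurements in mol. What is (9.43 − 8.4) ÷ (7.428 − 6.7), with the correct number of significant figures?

9.43 − 8.4 = 1.03, limited to 1 d.p. → 2 s.f.; 7.428 − 6.7 = 0.728, limited to 1 d.p. → 1 s.f.
Carrying full precision, 1.03 ÷ 0.728 = 1.41483516484…; keep min(2, 1) = 1 s.f.
Rounded to 1 significant figure: 1.

1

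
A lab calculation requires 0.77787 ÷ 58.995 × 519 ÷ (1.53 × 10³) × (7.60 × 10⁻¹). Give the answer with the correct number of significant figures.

0.77787 ÷ 58.995 × 519 ÷ (1.53 × 10³) × (7.60 × 10⁻¹) = 0.00339923614663…
Multiplication/division keeps the fewest significant figures: 0.77787 → 5 s.f., 58.995 → 5 s.f., 519 → 3 s.f., 1.53 × 10³ → 3 s.f., 7.60 × 10⁻¹ → 3 s.f.; limit is 3.
Rounded to 3 significant figures: 0.00340.

0.00340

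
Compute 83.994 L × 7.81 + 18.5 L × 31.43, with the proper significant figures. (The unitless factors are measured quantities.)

83.994 × 7.81 = 655.99314 → 6.56 × 10² L (3 s.f., last digit at the 10^0 place).
18.5 × 31.43 = 581.455 → 581 L (3 s.f., last digit at the 10^0 place).
Sum: 1237.44814 L; keep the coarser place, 10^0.
Result: 1237 L.

1237 L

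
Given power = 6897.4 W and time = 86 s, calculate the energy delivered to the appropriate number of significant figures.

5.9 × 10^5 J

energy delivered = 6897.4 W × 86 s = 593176.4 J.
6897.4 has 5 significant figures; 86 has 2.
Division/multiplication keeps the fewest: 2 significant figures.
Rounded: 5.9 × 10^5 J.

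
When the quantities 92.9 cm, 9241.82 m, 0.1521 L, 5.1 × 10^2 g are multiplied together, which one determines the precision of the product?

5.1 × 10^2 g

92.9 cm → 3 s.f.; 9241.82 m → 6 s.f.; 0.1521 L → 4 s.f.; 5.1 × 10^2 g → 2 s.f.
The fewest is 2 significant figures, from 5.1 × 10^2 g.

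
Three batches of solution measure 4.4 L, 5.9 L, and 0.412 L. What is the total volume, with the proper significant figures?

4.4 L + 5.9 L + 0.412 L = 10.712 L.
Addition/subtraction keeps the fewest decimal places: 4.4 → 1 decimal place, 5.9 → 1 decimal place, 0.412 → 3 decimal places; limit is 1.
Rounded to 1 decimal place: 10.7 L.

10.7 L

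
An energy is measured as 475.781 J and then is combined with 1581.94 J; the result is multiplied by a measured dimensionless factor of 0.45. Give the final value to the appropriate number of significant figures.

9.3 × 10^2 J

475.781 J + 1581.94 J = 2057.721 J; the sum is limited to 2 decimal places (6 s.f.).
Carrying full precision, 2057.721 × 0.45 = 925.97445 J; 0.45 has 2 s.f., so the result keeps min(6, 2) = 2 s.f.
Rounded to 2 significant figures: 9.3 × 10^2 J.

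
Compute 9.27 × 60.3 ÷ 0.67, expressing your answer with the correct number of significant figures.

8.3 × 10^2

9.27 × 60.3 ÷ 0.67 = 834.3
Multiplication/division keeps the fewest significant figures: 9.27 → 3 s.f., 60.3 → 3 s.f., 0.67 → 2 s.f.; limit is 2.
Rounded to 2 significant figures: 8.3 × 10^2.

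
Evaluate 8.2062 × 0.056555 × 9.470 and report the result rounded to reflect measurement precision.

4.395

8.2062 × 0.056555 × 9.470 = 4.39504254027
Multiplication/division keeps the fewest significant figures: 8.2062 → 5 s.f., 0.056555 → 5 s.f., 9.470 → 4 s.f.; limit is 4.
Rounded to 4 significant figures: 4.395.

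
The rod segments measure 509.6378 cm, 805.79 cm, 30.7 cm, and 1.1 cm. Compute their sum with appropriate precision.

509.6378 cm + 805.79 cm + 30.7 cm + 1.1 cm = 1347.2278 cm.
Addition/subtraction keeps the fewest decimal places: 509.6378 → 4 decimal places, 805.79 → 2 decimal places, 30.7 → 1 decimal place, 1.1 → 1 decimal place; limit is 1.
Rounded to 1 decimal place: 1347.2 cm.

1347.2 cm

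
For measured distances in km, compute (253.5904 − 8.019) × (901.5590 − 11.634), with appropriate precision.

253.5904 − 8.019 = 245.5714, limited to 3 d.p. → 6 s.f.; 901.5590 − 11.634 = 889.9250, limited to 3 d.p. → 6 s.f.
Carrying full precision, 245.5714 × 889.9250 = 218540.128145; keep min(6, 6) = 6 s.f.
Rounded to 6 significant figures: 2.18540 × 10^5 km².

2.18540 × 10^5 km²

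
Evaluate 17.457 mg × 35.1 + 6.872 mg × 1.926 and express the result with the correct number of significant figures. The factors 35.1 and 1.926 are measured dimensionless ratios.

626 mg

17.457 × 35.1 = 612.7407 → 613 mg (3 s.f., last digit at the 10^0 place).
6.872 × 1.926 = 13.235472 → 13.24 mg (4 s.f., last digit at the 10^-2 place).
Sum: 625.976172 mg; keep the coarser place, 10^0.
Result: 626 mg.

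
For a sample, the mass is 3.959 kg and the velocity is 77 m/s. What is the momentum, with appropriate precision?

3.0 × 10² kg·m/s

momentum = 3.959 kg × 77 m/s = 304.843 kg·m/s.
3.959 has 4 significant figures; 77 has 2.
Division/multiplication keeps the fewest: 2 significant figures.
Rounded: 3.0 × 10² kg·m/s.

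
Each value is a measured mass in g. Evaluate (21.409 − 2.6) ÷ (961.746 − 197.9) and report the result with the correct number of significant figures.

0.0246

21.409 − 2.6 = 18.809, limited to 1 d.p. → 3 s.f.; 961.746 − 197.9 = 763.846, limited to 1 d.p. → 4 s.f.
Carrying full precision, 18.809 ÷ 763.846 = 0.0246240734389…; keep min(3, 4) = 3 s.f.
Rounded to 3 significant figures: 0.0246.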